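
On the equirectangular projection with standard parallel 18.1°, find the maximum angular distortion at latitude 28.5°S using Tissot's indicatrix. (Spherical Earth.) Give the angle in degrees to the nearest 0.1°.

4.5°

With standard parallel φ₀ = 18.1°, the equirectangular projection gives x = Rλ cos φ₀, y = Rφ, so h = 1 and k = cos 18.1° / cos φ.
At 28.5°: h = 1.000, k = 1.082; principal scales a = 1.082, b = 1.000.
sin(ω/2) = (a − b)/(a + b) = 0.08159/2.082 = 0.03919, so ω = 2 arcsin(0.03919) ≈ 4.5°.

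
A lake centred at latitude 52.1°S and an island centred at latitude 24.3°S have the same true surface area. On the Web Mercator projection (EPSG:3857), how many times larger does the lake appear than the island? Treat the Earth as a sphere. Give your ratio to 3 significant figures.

2.20

Mercator is conformal with k = sec φ, so areal scale = k² = sec²φ.
At 52.1°: sec²(52.1°) = 1/0.6143² = 2.650.
At 24.3°: sec²(24.3°) = 1/0.9114² = 1.204.
Ratio = 2.650/1.204 = cos²(24.3°)/cos²(52.1°) ≈ 2.20.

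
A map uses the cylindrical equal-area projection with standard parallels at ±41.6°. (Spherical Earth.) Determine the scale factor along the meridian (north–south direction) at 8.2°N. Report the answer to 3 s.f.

For cylindrical equal-area with standard parallel φ₀, h = cos φ / cos φ₀ and k = cos φ₀ / cos φ, so h·k = 1.
h = cos 8.2° / cos 41.6° = 0.9898/0.7478 = 1.324.

1.32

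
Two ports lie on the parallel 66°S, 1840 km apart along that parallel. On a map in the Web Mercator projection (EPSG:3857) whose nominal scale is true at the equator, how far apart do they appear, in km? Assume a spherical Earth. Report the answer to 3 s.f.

4520 km

For Mercator, h = k = sec φ (a conformal cylindrical projection has a single point scale, 1/cos φ).
Along the parallel, k = sec 66° = 1/0.4067 = 2.459.
Map distance = 1840 × 2.459 ≈ 4520 km.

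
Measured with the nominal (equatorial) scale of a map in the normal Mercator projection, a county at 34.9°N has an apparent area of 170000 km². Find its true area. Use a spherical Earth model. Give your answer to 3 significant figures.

114000 km²

Mercator is conformal, so the point scale is isotropic: h = k = sec φ = 1/cos φ.
Areal scale = k² = sec²φ = 1/cos²(34.9°) = 1/0.8202² = 1.487.
True area = apparent / (areal scale) = 170000 / 1.487 ≈ 114000 km².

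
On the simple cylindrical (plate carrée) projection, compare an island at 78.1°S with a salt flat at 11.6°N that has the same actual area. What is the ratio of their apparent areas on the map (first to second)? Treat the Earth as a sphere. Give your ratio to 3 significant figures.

For the equirectangular projection with φ₀ = 0 (plate carrée), h = 1 along meridians and k = sec φ along parallels.
Areal scale at 78.1°: h·k = 1.000 × 4.850 = 4.850.
Areal scale at 11.6°: h·k = 1.000 × 1.021 = 1.021.
Ratio = 4.850/1.021 ≈ 4.75.

4.75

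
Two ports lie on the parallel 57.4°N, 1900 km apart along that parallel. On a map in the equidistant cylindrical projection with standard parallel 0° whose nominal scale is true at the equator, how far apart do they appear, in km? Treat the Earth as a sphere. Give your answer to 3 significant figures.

3530 km

Plate carrée maps x = Rλ, y = Rφ. The meridian scale is h = 1 and the parallel scale is k = 1/cos φ = sec φ.
Along the parallel, k = sec 57.4° = 1/0.5388 = 1.856.
Map distance = 1900 × 1.856 ≈ 3530 km.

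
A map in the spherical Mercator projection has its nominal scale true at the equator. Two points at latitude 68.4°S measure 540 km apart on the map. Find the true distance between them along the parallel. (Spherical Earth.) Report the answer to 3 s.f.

199 km

The Mercator projection is conformal; its linear scale factor is the same in every direction and equals sec φ = 1/cos φ.
Along the parallel at 68.4°, map distances are exaggerated by k = sec 68.4° = 2.716.
True distance = 540 / 2.716 = 540 × cos 68.4° ≈ 199 km.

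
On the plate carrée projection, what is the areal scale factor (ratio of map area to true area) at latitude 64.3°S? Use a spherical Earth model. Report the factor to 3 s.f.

Plate carrée maps x = Rλ, y = Rφ. The meridian scale is h = 1 and the parallel scale is k = 1/cos φ = sec φ.
Areal scale = h·k = 1 × sec φ; at 64.3°, h = 1.000, k = 2.306, so h·k = 2.306.

2.31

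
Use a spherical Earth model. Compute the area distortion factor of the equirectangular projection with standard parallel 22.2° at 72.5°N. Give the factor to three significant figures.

With standard parallel φ₀ = 22.2°, the equirectangular projection gives x = Rλ cos φ₀, y = Rφ, so h = 1 and k = cos 22.2° / cos φ.
Areal scale = h·k = 1 × cos φ₀ / cos φ; at 72.5°, h = 1.000, k = 3.079, so h·k = 3.079.

3.08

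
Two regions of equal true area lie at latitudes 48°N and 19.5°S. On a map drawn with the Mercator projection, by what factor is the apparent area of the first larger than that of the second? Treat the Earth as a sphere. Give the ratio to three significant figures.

1.98

Mercator areal scale is sec²φ.
At 48°: sec²(48°) = 1/0.6691² = 2.233.
At 19.5°: sec²(19.5°) = 1/0.9426² = 1.125.
Ratio = 2.233/1.125 = cos²(19.5°)/cos²(48°) ≈ 1.98.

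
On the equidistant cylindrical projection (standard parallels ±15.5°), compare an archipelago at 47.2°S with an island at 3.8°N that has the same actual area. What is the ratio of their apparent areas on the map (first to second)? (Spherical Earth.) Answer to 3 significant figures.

1.47

With standard parallel φ₀ = 15.5°, the equirectangular projection gives x = Rλ cos φ₀, y = Rφ, so h = 1 and k = cos 15.5° / cos φ.
Areal scale at 47.2°: h·k = 1.000 × 1.418 = 1.418.
Areal scale at 3.8°: h·k = 1.000 × 0.9658 = 0.9658.
Ratio = 1.418/0.9658 ≈ 1.47.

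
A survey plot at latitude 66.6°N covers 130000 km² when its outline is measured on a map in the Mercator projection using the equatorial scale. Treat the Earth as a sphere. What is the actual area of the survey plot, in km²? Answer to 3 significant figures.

20500 km²

Mercator is conformal, so the point scale is isotropic: h = k = sec φ = 1/cos φ.
Areal scale = k² = sec²φ = 1/cos²(66.6°) = 1/0.3971² = 6.340.
True area = apparent / (areal scale) = 130000 / 6.340 ≈ 20500 km².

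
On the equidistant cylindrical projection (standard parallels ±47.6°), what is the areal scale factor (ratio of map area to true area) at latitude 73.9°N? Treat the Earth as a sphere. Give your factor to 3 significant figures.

The equidistant cylindrical projection with φ₀ = 47.6° has h = 1 (meridians true) and k = cos φ₀ / cos φ along parallels.
Areal scale = h·k = 1 × cos φ₀ / cos φ; at 73.9°, h = 1.000, k = 2.432, so h·k = 2.432.

2.43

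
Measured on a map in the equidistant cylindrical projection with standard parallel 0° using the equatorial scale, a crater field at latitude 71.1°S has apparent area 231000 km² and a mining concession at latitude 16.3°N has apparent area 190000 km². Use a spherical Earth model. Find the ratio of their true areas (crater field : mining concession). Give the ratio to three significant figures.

On the plate carrée, areal scale = h·k = 1 × sec φ, so true area = apparent × cos φ.
True area of crater field: 231000 × cos(71.1°) = 231000 × 0.3239 = 74820 km².
True area of mining concession: 190000 × cos(16.3°) = 190000 × 0.9598 = 182400 km².
Ratio = 74820 / 182400 ≈ 0.410.

0.410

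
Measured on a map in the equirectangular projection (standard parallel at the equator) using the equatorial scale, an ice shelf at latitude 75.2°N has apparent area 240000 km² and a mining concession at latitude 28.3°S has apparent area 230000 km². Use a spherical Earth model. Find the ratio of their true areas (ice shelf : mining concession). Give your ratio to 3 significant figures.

On the plate carrée, areal scale = h·k = 1 × sec φ, so true area = apparent × cos φ.
True area of ice shelf: 240000 × cos(75.2°) = 240000 × 0.2554 = 61310 km².
True area of mining concession: 230000 × cos(28.3°) = 230000 × 0.8805 = 202500 km².
Ratio = 61310 / 202500 ≈ 0.303.

0.303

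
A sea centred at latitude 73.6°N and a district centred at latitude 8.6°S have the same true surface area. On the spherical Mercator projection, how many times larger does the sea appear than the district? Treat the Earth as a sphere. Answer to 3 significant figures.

Mercator areal scale is sec²φ.
At 73.6°: sec²(73.6°) = 1/0.2823² = 12.54.
At 8.6°: sec²(8.6°) = 1/0.9888² = 1.023.
Ratio = 12.54/1.023 = cos²(8.6°)/cos²(73.6°) ≈ 12.3.

12.3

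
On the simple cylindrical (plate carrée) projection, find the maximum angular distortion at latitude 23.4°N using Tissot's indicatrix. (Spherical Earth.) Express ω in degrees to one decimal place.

4.9°

In the plate carrée (x = Rλ, y = Rφ), meridians are true-scale (h = 1) and parallels are stretched by k = sec φ.
At 23.4°: h = 1.000, k = 1.090; principal scales a = 1.090, b = 1.000.
sin(ω/2) = (a − b)/(a + b) = 0.08962/2.090 = 0.04289, so ω = 2 arcsin(0.04289) ≈ 4.9°.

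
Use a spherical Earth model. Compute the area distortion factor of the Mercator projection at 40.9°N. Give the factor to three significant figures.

1.75

For Mercator, h = k = sec φ (a conformal cylindrical projection has a single point scale, 1/cos φ).
Areal scale = k² = sec²φ = 1/cos²(40.9°) = 1/0.7559² = 1.750.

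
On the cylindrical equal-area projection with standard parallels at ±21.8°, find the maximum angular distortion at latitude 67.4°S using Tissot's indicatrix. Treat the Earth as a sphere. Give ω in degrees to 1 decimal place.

Cylindrical equal-area (φ₀ = 21.8°): h = cos φ / cos 21.8° along meridians, k = cos 21.8° / cos φ along parallels; h·k = 1.
At 67.4°: h = 0.4139, k = 2.416; principal scales a = 2.416, b = 0.4139.
sin(ω/2) = (a − b)/(a + b) = 2.002/2.830 = 0.7075, so ω = 2 arcsin(0.7075) ≈ 90.1°.

90.1°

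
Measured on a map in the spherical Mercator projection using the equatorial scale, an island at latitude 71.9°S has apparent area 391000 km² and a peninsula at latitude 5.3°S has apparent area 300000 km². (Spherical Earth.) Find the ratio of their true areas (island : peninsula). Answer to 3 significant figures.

0.127

Mercator's areal exaggeration is sec²φ; hence true area = (apparent area) · cos²φ.
True area of island: 391000 × cos²(71.9°) = 391000 × 0.09652 = 37740 km².
True area of peninsula: 300000 × cos²(5.3°) = 300000 × 0.9915 = 297400 km².
Ratio = 37740 / 297400 ≈ 0.127.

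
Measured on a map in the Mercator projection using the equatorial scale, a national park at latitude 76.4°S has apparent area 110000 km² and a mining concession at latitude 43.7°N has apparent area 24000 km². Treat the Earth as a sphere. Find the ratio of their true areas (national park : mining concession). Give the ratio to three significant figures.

On Mercator the areal scale is sec²φ, so true area = apparent × cos²φ.
True area of national park: 110000 × cos²(76.4°) = 110000 × 0.05529 = 6082 km².
True area of mining concession: 24000 × cos²(43.7°) = 24000 × 0.5227 = 12540 km².
Ratio = 6082 / 12540 ≈ 0.485.

0.485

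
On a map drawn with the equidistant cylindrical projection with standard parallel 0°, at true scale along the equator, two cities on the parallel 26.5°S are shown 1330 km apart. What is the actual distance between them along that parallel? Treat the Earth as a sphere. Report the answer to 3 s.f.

In the plate carrée (x = Rλ, y = Rφ), meridians are true-scale (h = 1) and parallels are stretched by k = sec φ.
Along the parallel at 26.5°, map distances are exaggerated by k = sec 26.5° = 1.117.
True distance = 1330 / 1.117 = 1330 × cos 26.5° ≈ 1190 km.

1190 km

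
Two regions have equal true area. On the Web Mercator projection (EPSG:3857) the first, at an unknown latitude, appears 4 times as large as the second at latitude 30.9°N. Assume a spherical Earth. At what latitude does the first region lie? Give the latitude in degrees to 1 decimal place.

64.6°

For equal true areas on Mercator, apparent areas scale as sec²φ, so the ratio is cos²φ₂ / cos²φ₁.
cos²φ₂ / cos²φ₁ = 4  ⇒  cos φ₁ = cos 30.9° / √4 = 0.8581/2.000 = 0.4290.
φ₁ = arccos(0.4290) ≈ 64.6°.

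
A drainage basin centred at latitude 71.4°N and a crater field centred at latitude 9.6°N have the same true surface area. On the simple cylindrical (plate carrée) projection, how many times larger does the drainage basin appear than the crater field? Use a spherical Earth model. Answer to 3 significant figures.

Plate carrée maps x = Rλ, y = Rφ. The meridian scale is h = 1 and the parallel scale is k = 1/cos φ = sec φ.
Areal scale at 71.4°: h·k = 1.000 × 3.135 = 3.135.
Areal scale at 9.6°: h·k = 1.000 × 1.014 = 1.014.
Ratio = 3.135/1.014 ≈ 3.09.

3.09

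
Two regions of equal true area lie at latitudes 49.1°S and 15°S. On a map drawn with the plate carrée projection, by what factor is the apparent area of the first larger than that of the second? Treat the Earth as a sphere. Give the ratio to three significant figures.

Plate carrée maps x = Rλ, y = Rφ. The meridian scale is h = 1 and the parallel scale is k = 1/cos φ = sec φ.
Areal scale at 49.1°: h·k = 1.000 × 1.527 = 1.527.
Areal scale at 15°: h·k = 1.000 × 1.035 = 1.035.
Ratio = 1.527/1.035 ≈ 1.48.

1.48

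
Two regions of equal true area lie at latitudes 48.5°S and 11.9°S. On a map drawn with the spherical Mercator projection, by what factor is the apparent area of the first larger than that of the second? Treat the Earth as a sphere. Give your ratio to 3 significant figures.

2.18

Mercator areal scale is sec²φ.
At 48.5°: sec²(48.5°) = 1/0.6626² = 2.278.
At 11.9°: sec²(11.9°) = 1/0.9785² = 1.044.
Ratio = 2.278/1.044 = cos²(11.9°)/cos²(48.5°) ≈ 2.18.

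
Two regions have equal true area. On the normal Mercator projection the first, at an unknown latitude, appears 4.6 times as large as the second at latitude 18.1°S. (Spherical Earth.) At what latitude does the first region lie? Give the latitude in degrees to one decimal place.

63.7°

For equal true areas on Mercator, apparent areas scale as sec²φ, so the ratio is cos²φ₂ / cos²φ₁.
cos²φ₂ / cos²φ₁ = 4.6  ⇒  cos φ₁ = cos 18.1° / √4.6 = 0.9505/2.145 = 0.4432.
φ₁ = arccos(0.4432) ≈ 63.7°.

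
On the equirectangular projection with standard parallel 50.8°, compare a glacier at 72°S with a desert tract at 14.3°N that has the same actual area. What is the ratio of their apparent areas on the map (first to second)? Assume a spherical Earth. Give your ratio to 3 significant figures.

3.14

In the equirectangular projection with standard parallel φ₀ = 50.8° (x = Rλ cos φ₀, y = Rφ), meridians are true-scale (h = 1) and the parallel scale is k = cos φ₀ / cos φ.
Areal scale at 72°: h·k = 1.000 × 2.045 = 2.045.
Areal scale at 14.3°: h·k = 1.000 × 0.6522 = 0.6522.
Ratio = 2.045/0.6522 ≈ 3.14.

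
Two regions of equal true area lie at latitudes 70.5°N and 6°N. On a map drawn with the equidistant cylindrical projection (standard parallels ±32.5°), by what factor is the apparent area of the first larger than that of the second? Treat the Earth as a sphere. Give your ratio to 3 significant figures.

2.98

In the equirectangular projection with standard parallel φ₀ = 32.5° (x = Rλ cos φ₀, y = Rφ), meridians are true-scale (h = 1) and the parallel scale is k = cos φ₀ / cos φ.
Areal scale at 70.5°: h·k = 1.000 × 2.527 = 2.527.
Areal scale at 6°: h·k = 1.000 × 0.8480 = 0.8480.
Ratio = 2.527/0.8480 ≈ 2.98.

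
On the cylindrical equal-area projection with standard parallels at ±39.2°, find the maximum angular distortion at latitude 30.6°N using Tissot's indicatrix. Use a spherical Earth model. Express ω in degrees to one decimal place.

A cylindrical equal-area projection with standard parallel φ₀ has meridian scale h = cos φ / cos φ₀ and parallel scale k = cos φ₀ / cos φ (so areas are preserved, h·k = 1).
At 30.6°: h = 1.111, k = 0.9003; principal scales a = 1.111, b = 0.9003.
sin(ω/2) = (a − b)/(a + b) = 0.2104/2.011 = 0.1046, so ω = 2 arcsin(0.1046) ≈ 12.0°.

12.0°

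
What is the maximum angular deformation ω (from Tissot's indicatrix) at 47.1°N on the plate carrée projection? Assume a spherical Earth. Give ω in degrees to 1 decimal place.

For the equirectangular projection with φ₀ = 0 (plate carrée), h = 1 along meridians and k = sec φ along parallels.
At 47.1°: h = 1.000, k = 1.469; principal scales a = 1.469, b = 1.000.
sin(ω/2) = (a − b)/(a + b) = 0.4690/2.469 = 0.1900, so ω = 2 arcsin(0.1900) ≈ 21.9°.

21.9°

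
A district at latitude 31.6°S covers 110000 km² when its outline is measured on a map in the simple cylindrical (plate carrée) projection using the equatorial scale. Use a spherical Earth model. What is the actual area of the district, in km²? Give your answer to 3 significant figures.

93700 km²

In the plate carrée (x = Rλ, y = Rφ), meridians are true-scale (h = 1) and parallels are stretched by k = sec φ.
Areal scale = h·k = 1 × sec φ; at 31.6°, h = 1.000, k = 1.174, so h·k = 1.174.
True area = apparent / (areal scale) = 110000 / 1.174 ≈ 93700 km².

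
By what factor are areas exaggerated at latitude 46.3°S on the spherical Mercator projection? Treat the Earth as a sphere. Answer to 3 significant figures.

2.10

The Mercator projection is conformal; its linear scale factor is the same in every direction and equals sec φ = 1/cos φ.
Areal scale = k² = sec²φ = 1/cos²(46.3°) = 1/0.6909² = 2.095.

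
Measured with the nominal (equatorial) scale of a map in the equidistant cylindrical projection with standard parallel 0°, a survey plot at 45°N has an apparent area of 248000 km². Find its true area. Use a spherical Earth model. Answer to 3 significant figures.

175000 km²

In the plate carrée (x = Rλ, y = Rφ), meridians are true-scale (h = 1) and parallels are stretched by k = sec φ.
Areal scale = h·k = 1 × sec φ; at 45°, h = 1.000, k = 1.414, so h·k = 1.414.
True area = apparent / (areal scale) = 248000 / 1.414 ≈ 175000 km².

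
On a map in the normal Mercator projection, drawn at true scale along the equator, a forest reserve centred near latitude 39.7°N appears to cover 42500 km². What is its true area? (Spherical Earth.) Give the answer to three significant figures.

Mercator is conformal, so the point scale is isotropic: h = k = sec φ = 1/cos φ.
Areal scale = k² = sec²φ = 1/cos²(39.7°) = 1/0.7694² = 1.689.
True area = apparent / (areal scale) = 42500 / 1.689 ≈ 25200 km².

25200 km²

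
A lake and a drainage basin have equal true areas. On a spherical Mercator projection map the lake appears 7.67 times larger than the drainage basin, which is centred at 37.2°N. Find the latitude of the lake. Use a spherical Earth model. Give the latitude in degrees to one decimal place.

73.3°

Mercator areal scale is sec²φ, so apparent-area ratio = sec²φ₁ / sec²φ₂ = cos²φ₂ / cos²φ₁.
cos²φ₂ / cos²φ₁ = 7.67  ⇒  cos φ₁ = cos 37.2° / √7.67 = 0.7965/2.769 = 0.2876.
φ₁ = arccos(0.2876) ≈ 73.3°.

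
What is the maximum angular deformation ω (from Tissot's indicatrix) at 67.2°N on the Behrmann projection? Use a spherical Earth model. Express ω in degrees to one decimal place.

83.6°

The Behrmann projection is cylindrical equal-area with φ₀ = 30°. Cylindrical equal-area (φ₀ = 30°): h = cos φ / cos 30° along meridians, k = cos 30° / cos φ along parallels; h·k = 1.
At 67.2°: h = 0.4475, k = 2.235; principal scales a = 2.235, b = 0.4475.
sin(ω/2) = (a − b)/(a + b) = 1.787/2.682 = 0.6664, so ω = 2 arcsin(0.6664) ≈ 83.6°.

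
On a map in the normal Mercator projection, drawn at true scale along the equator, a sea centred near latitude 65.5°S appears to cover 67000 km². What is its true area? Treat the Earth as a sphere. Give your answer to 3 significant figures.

The Mercator projection is conformal; its linear scale factor is the same in every direction and equals sec φ = 1/cos φ.
Areal scale = k² = sec²φ = 1/cos²(65.5°) = 1/0.4147² = 5.815.
True area = apparent / (areal scale) = 67000 / 5.815 ≈ 11500 km².

11500 km²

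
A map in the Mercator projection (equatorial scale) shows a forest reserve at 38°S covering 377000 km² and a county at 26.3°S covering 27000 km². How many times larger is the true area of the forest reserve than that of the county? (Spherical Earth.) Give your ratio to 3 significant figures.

10.8

Since Mercator area scale is 1/cos²φ, the true area equals the apparent area multiplied by cos²φ.
True area of forest reserve: 377000 × cos²(38°) = 377000 × 0.6210 = 234100 km².
True area of county: 27000 × cos²(26.3°) = 27000 × 0.8037 = 21700 km².
Ratio = 234100 / 21700 ≈ 10.8.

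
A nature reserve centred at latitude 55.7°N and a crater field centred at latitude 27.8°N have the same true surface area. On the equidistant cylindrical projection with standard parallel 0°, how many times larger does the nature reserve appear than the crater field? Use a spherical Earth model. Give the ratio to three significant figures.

Plate carrée maps x = Rλ, y = Rφ. The meridian scale is h = 1 and the parallel scale is k = 1/cos φ = sec φ.
Areal scale at 55.7°: h·k = 1.000 × 1.775 = 1.775.
Areal scale at 27.8°: h·k = 1.000 × 1.130 = 1.130.
Ratio = 1.775/1.130 ≈ 1.57.

1.57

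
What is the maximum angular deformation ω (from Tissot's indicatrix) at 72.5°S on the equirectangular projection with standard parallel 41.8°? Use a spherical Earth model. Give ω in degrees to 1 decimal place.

50.3°

The equidistant cylindrical projection with φ₀ = 41.8° has h = 1 (meridians true) and k = cos φ₀ / cos φ along parallels.
At 72.5°: h = 1.000, k = 2.479; principal scales a = 2.479, b = 1.000.
sin(ω/2) = (a − b)/(a + b) = 1.479/3.479 = 0.4251, so ω = 2 arcsin(0.4251) ≈ 50.3°.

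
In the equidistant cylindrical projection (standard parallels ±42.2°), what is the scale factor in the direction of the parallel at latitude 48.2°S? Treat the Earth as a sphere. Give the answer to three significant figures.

1.11

With standard parallel φ₀ = 42.2°, the equirectangular projection gives x = Rλ cos φ₀, y = Rφ, so h = 1 and k = cos 42.2° / cos φ.
k = cos 42.2° / cos 48.2° = 0.7408/0.6665 = 1.111.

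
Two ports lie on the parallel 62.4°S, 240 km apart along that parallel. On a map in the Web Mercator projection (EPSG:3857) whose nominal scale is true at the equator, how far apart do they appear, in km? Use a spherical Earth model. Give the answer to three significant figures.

518 km

Mercator is conformal, so the point scale is isotropic: h = k = sec φ = 1/cos φ.
Along the parallel, k = sec 62.4° = 1/0.4633 = 2.158.
Map distance = 240 × 2.158 ≈ 518 km.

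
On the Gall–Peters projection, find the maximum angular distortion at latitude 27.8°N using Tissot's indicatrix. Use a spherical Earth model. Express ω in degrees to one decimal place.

Gall–Peters is a cylindrical equal-area projection with standard parallels at ±45°. Cylindrical equal-area (φ₀ = 45°): h = cos φ / cos 45° along meridians, k = cos 45° / cos φ along parallels; h·k = 1.
At 27.8°: h = 1.251, k = 0.7994; principal scales a = 1.251, b = 0.7994.
sin(ω/2) = (a − b)/(a + b) = 0.4516/2.050 = 0.2203, so ω = 2 arcsin(0.2203) ≈ 25.4°.

25.4°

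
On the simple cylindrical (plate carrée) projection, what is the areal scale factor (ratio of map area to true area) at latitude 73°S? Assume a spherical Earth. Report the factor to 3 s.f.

Plate carrée maps x = Rλ, y = Rφ. The meridian scale is h = 1 and the parallel scale is k = 1/cos φ = sec φ.
Areal scale = h·k = 1 × sec φ; at 73°, h = 1.000, k = 3.420, so h·k = 3.420.

3.42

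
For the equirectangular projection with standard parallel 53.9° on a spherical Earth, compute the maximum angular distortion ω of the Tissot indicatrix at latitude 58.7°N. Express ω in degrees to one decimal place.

7.2°

The equidistant cylindrical projection with φ₀ = 53.9° has h = 1 (meridians true) and k = cos φ₀ / cos φ along parallels.
At 58.7°: h = 1.000, k = 1.134; principal scales a = 1.134, b = 1.000.
sin(ω/2) = (a − b)/(a + b) = 0.1341/2.134 = 0.06285, so ω = 2 arcsin(0.06285) ≈ 7.2°.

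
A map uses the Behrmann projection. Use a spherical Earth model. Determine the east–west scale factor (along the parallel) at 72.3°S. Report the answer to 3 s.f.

2.85

The Behrmann projection is cylindrical equal-area with φ₀ = 30°. Cylindrical equal-area (φ₀ = 30°): h = cos φ / cos 30° along meridians, k = cos 30° / cos φ along parallels; h·k = 1.
k = cos 30° / cos 72.3° = 0.8660/0.3040 = 2.848.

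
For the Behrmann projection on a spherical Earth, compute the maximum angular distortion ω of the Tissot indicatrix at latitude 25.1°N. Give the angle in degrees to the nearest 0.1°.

Behrmann is a cylindrical equal-area projection with standard parallels at ±30°. For cylindrical equal-area with standard parallel φ₀, h = cos φ / cos φ₀ and k = cos φ₀ / cos φ, so h·k = 1.
At 25.1°: h = 1.046, k = 0.9563; principal scales a = 1.046, b = 0.9563.
sin(ω/2) = (a − b)/(a + b) = 0.08933/2.002 = 0.04462, so ω = 2 arcsin(0.04462) ≈ 5.1°.

5.1°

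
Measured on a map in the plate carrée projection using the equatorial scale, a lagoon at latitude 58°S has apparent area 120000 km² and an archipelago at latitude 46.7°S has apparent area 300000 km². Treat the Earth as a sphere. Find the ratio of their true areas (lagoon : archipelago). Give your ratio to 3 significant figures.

0.309

On the plate carrée, areal scale = h·k = 1 × sec φ, so true area = apparent × cos φ.
True area of lagoon: 120000 × cos(58°) = 120000 × 0.5299 = 63590 km².
True area of archipelago: 300000 × cos(46.7°) = 300000 × 0.6858 = 205700 km².
Ratio = 63590 / 205700 ≈ 0.309.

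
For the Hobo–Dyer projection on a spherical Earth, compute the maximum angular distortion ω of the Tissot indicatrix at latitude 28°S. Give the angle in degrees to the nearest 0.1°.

12.2°

Hobo–Dyer is a cylindrical equal-area projection with standard parallels at ±37.5°. A cylindrical equal-area projection with standard parallel φ₀ has meridian scale h = cos φ / cos φ₀ and parallel scale k = cos φ₀ / cos φ (so areas are preserved, h·k = 1).
At 28°: h = 1.113, k = 0.8985; principal scales a = 1.113, b = 0.8985.
sin(ω/2) = (a − b)/(a + b) = 0.2144/2.011 = 0.1066, so ω = 2 arcsin(0.1066) ≈ 12.2°.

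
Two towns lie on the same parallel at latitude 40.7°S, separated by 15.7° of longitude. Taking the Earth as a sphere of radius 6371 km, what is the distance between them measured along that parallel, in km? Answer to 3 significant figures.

1320 km

Arc length along a parallel = R cos φ · Δλ (with Δλ in radians).
= 6371 × cos 40.7° × (15.7° × π/180) = 6371 × 0.7581 × 0.2740 ≈ 1320 km.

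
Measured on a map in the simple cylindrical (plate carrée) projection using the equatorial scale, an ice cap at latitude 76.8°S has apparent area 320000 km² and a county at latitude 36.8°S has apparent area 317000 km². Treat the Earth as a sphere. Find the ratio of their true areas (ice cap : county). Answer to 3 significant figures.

0.288

On the plate carrée, areal scale = h·k = 1 × sec φ, so true area = apparent × cos φ.
True area of ice cap: 320000 × cos(76.8°) = 320000 × 0.2284 = 73070 km².
True area of county: 317000 × cos(36.8°) = 317000 × 0.8007 = 253800 km².
Ratio = 73070 / 253800 ≈ 0.288.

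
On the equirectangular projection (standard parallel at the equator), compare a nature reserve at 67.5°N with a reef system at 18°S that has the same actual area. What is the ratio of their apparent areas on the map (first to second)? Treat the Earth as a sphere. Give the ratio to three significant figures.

Plate carrée maps x = Rλ, y = Rφ. The meridian scale is h = 1 and the parallel scale is k = 1/cos φ = sec φ.
Areal scale at 67.5°: h·k = 1.000 × 2.613 = 2.613.
Areal scale at 18°: h·k = 1.000 × 1.051 = 1.051.
Ratio = 2.613/1.051 ≈ 2.49.

2.49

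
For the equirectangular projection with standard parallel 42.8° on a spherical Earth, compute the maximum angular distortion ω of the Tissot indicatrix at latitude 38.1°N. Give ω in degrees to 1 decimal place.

4.0°

The equidistant cylindrical projection with φ₀ = 42.8° has h = 1 (meridians true) and k = cos φ₀ / cos φ along parallels.
At 38.1°: h = 1.000, k = 0.9324; principal scales a = 1.000, b = 0.9324.
sin(ω/2) = (a − b)/(a + b) = 0.06761/1.932 = 0.03499, so ω = 2 arcsin(0.03499) ≈ 4.0°.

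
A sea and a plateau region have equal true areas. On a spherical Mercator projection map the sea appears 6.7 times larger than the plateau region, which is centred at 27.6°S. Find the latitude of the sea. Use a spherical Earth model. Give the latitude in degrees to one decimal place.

70.0°

For equal true areas on Mercator, apparent areas scale as sec²φ, so the ratio is cos²φ₂ / cos²φ₁.
cos²φ₂ / cos²φ₁ = 6.7  ⇒  cos φ₁ = cos 27.6° / √6.7 = 0.8862/2.588 = 0.3424.
φ₁ = arccos(0.3424) ≈ 70.0°.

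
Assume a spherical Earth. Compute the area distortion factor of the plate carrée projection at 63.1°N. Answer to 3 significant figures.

In the plate carrée (x = Rλ, y = Rφ), meridians are true-scale (h = 1) and parallels are stretched by k = sec φ.
Areal scale = h·k = 1 × sec φ; at 63.1°, h = 1.000, k = 2.210, so h·k = 2.210.

2.21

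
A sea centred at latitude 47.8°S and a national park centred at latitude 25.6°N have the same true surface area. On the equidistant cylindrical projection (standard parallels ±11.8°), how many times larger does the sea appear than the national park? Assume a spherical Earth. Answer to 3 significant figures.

With standard parallel φ₀ = 11.8°, the equirectangular projection gives x = Rλ cos φ₀, y = Rφ, so h = 1 and k = cos 11.8° / cos φ.
Areal scale at 47.8°: h·k = 1.000 × 1.457 = 1.457.
Areal scale at 25.6°: h·k = 1.000 × 1.085 = 1.085.
Ratio = 1.457/1.085 ≈ 1.34.

1.34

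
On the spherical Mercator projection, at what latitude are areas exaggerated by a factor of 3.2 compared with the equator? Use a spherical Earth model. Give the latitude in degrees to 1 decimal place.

56.0°

Mercator areal scale is sec²φ.
sec²φ = 3.2  ⇒  cos²φ = 0.3125  ⇒  cos φ = 0.5590.
φ = arccos(0.5590) ≈ 56.0°.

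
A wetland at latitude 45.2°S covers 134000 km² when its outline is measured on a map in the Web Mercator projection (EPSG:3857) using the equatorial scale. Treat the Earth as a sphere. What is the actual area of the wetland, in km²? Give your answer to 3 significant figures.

The Mercator projection is conformal; its linear scale factor is the same in every direction and equals sec φ = 1/cos φ.
Areal scale = k² = sec²φ = 1/cos²(45.2°) = 1/0.7046² = 2.014.
True area = apparent / (areal scale) = 134000 / 2.014 ≈ 66500 km².

66500 km²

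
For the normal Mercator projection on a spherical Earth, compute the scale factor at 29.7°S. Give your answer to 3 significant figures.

For Mercator, h = k = sec φ (a conformal cylindrical projection has a single point scale, 1/cos φ).
k = 1/cos 29.7° = 1/0.8686 = 1.151.

1.15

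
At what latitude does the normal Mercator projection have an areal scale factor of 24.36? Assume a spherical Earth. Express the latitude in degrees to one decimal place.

78.3°

Mercator areal scale is sec²φ.
sec²φ = 24.36  ⇒  cos²φ = 0.04105  ⇒  cos φ = 0.2026.
φ = arccos(0.2026) ≈ 78.3°.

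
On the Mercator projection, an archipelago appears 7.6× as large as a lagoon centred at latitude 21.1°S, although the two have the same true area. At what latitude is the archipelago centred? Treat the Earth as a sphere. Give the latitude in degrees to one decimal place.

70.2°

For equal true areas on Mercator, apparent areas scale as sec²φ, so the ratio is cos²φ₂ / cos²φ₁.
cos²φ₂ / cos²φ₁ = 7.6  ⇒  cos φ₁ = cos 21.1° / √7.6 = 0.9330/2.757 = 0.3384.
φ₁ = arccos(0.3384) ≈ 70.2°.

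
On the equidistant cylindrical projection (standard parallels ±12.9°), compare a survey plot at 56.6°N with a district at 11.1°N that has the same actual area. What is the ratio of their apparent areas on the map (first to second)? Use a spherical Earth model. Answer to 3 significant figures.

The equidistant cylindrical projection with φ₀ = 12.9° has h = 1 (meridians true) and k = cos φ₀ / cos φ along parallels.
Areal scale at 56.6°: h·k = 1.000 × 1.771 = 1.771.
Areal scale at 11.1°: h·k = 1.000 × 0.9933 = 0.9933.
Ratio = 1.771/0.9933 ≈ 1.78.

1.78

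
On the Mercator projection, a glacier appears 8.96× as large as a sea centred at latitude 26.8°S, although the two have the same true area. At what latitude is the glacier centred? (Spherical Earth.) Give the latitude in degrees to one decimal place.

72.7°

On Mercator, (apparent₁)/(apparent₂) = sec²φ₁ / sec²φ₂ when true areas are equal.
cos²φ₂ / cos²φ₁ = 8.96  ⇒  cos φ₁ = cos 26.8° / √8.96 = 0.8926/2.993 = 0.2982.
φ₁ = arccos(0.2982) ≈ 72.7°.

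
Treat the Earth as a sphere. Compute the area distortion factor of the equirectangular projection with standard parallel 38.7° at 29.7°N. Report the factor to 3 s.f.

0.898

In the equirectangular projection with standard parallel φ₀ = 38.7° (x = Rλ cos φ₀, y = Rφ), meridians are true-scale (h = 1) and the parallel scale is k = cos φ₀ / cos φ.
Areal scale = h·k = 1 × cos φ₀ / cos φ; at 29.7°, h = 1.000, k = 0.8985, so h·k = 0.8985.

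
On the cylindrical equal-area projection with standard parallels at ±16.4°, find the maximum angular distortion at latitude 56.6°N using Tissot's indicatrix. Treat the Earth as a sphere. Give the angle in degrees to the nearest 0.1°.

A cylindrical equal-area projection with standard parallel φ₀ has meridian scale h = cos φ / cos φ₀ and parallel scale k = cos φ₀ / cos φ (so areas are preserved, h·k = 1).
At 56.6°: h = 0.5738, k = 1.743; principal scales a = 1.743, b = 0.5738.
sin(ω/2) = (a − b)/(a + b) = 1.169/2.317 = 0.5046, so ω = 2 arcsin(0.5046) ≈ 60.6°.

60.6°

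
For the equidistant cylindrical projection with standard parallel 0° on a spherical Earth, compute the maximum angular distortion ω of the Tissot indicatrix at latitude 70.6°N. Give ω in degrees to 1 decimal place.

For the equirectangular projection with φ₀ = 0 (plate carrée), h = 1 along meridians and k = sec φ along parallels.
At 70.6°: h = 1.000, k = 3.011; principal scales a = 3.011, b = 1.000.
sin(ω/2) = (a − b)/(a + b) = 2.011/4.011 = 0.5013, so ω = 2 arcsin(0.5013) ≈ 60.2°.

60.2°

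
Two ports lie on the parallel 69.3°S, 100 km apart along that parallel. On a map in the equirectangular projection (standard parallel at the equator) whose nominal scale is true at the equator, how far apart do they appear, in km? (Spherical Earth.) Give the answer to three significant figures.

283 km

For the equirectangular projection with φ₀ = 0 (plate carrée), h = 1 along meridians and k = sec φ along parallels.
Along the parallel, k = sec 69.3° = 1/0.3535 = 2.829.
Map distance = 100 × 2.829 ≈ 283 km.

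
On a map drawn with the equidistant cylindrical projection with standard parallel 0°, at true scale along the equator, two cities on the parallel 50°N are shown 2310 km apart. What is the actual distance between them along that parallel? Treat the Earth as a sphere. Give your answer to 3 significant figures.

1480 km

Plate carrée maps x = Rλ, y = Rφ. The meridian scale is h = 1 and the parallel scale is k = 1/cos φ = sec φ.
Along the parallel at 50°, map distances are exaggerated by k = sec 50° = 1.556.
True distance = 2310 / 1.556 = 2310 × cos 50° ≈ 1480 km.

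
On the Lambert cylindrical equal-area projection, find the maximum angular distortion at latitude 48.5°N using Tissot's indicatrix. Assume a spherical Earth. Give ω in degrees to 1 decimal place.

45.9°

The Lambert cylindrical equal-area projection is the cylindrical equal-area projection with its standard parallel at the equator (φ₀ = 0). For cylindrical equal-area with standard parallel φ₀, h = cos φ / cos φ₀ and k = cos φ₀ / cos φ, so h·k = 1.
At 48.5°: h = 0.6626, k = 1.509; principal scales a = 1.509, b = 0.6626.
sin(ω/2) = (a − b)/(a + b) = 0.8465/2.172 = 0.3898, so ω = 2 arcsin(0.3898) ≈ 45.9°.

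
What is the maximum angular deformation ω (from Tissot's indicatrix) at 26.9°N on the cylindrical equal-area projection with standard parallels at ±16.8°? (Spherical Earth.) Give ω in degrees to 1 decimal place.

8.1°

A cylindrical equal-area projection with standard parallel φ₀ has meridian scale h = cos φ / cos φ₀ and parallel scale k = cos φ₀ / cos φ (so areas are preserved, h·k = 1).
At 26.9°: h = 0.9316, k = 1.073; principal scales a = 1.073, b = 0.9316.
sin(ω/2) = (a − b)/(a + b) = 0.1419/2.005 = 0.07078, so ω = 2 arcsin(0.07078) ≈ 8.1°.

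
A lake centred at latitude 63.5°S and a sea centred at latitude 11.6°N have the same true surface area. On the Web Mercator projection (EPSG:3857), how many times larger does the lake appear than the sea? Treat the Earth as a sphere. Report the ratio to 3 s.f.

4.82

On Mercator, area is exaggerated by sec²φ = 1/cos²φ.
At 63.5°: sec²(63.5°) = 1/0.4462² = 5.023.
At 11.6°: sec²(11.6°) = 1/0.9796² = 1.042.
Ratio = 5.023/1.042 = cos²(11.6°)/cos²(63.5°) ≈ 4.82.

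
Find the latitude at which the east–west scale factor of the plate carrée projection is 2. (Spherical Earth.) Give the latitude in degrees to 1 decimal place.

Plate carrée: h = 1, k = sec φ along parallels.
sec φ = 2  ⇒  cos φ = 0.5000  ⇒  φ ≈ 60.0°.

60.0°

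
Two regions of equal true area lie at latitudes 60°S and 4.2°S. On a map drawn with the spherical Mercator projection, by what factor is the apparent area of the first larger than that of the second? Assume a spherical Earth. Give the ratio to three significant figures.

3.98

Mercator is conformal with k = sec φ, so areal scale = k² = sec²φ.
At 60°: sec²(60°) = 1/0.5000² = 4.000.
At 4.2°: sec²(4.2°) = 1/0.9973² = 1.005.
Ratio = 4.000/1.005 = cos²(4.2°)/cos²(60°) ≈ 3.98.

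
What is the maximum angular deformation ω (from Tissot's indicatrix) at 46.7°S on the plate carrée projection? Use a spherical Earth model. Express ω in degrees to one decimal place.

In the plate carrée (x = Rλ, y = Rφ), meridians are true-scale (h = 1) and parallels are stretched by k = sec φ.
At 46.7°: h = 1.000, k = 1.458; principal scales a = 1.458, b = 1.000.
sin(ω/2) = (a − b)/(a + b) = 0.4581/2.458 = 0.1864, so ω = 2 arcsin(0.1864) ≈ 21.5°.

21.5°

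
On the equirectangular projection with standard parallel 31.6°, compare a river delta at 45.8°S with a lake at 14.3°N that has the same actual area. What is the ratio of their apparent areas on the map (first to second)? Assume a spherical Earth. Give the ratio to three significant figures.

1.39

The equidistant cylindrical projection with φ₀ = 31.6° has h = 1 (meridians true) and k = cos φ₀ / cos φ along parallels.
Areal scale at 45.8°: h·k = 1.000 × 1.222 = 1.222.
Areal scale at 14.3°: h·k = 1.000 × 0.8790 = 0.8790.
Ratio = 1.222/0.8790 ≈ 1.39.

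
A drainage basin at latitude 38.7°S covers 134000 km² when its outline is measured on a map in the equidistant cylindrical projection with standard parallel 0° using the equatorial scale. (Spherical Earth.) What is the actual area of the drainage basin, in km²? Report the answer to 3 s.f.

105000 km²

Plate carrée maps x = Rλ, y = Rφ. The meridian scale is h = 1 and the parallel scale is k = 1/cos φ = sec φ.
Areal scale = h·k = 1 × sec φ; at 38.7°, h = 1.000, k = 1.281, so h·k = 1.281.
True area = apparent / (areal scale) = 134000 / 1.281 ≈ 105000 km².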